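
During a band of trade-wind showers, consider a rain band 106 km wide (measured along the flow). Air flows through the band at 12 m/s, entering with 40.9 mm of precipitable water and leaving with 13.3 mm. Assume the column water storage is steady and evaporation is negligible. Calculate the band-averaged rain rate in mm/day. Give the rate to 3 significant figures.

R ≈ 270 mm/day

Column moisture flux per unit crosswind length is F = V × PW.
Inflow: F_in = 12 × 40.9 = 490.8 mm·m/s
Outflow: F_out = 12 × 13.3 = 159.6 mm·m/s
Steady-state rate R = (F_in − F_out)/L = (490.8 − 159.6) / 106000 m = 3.125e-03 mm/s.
R = 3.125e-03 × 3600 × 24 = 270 mm/day.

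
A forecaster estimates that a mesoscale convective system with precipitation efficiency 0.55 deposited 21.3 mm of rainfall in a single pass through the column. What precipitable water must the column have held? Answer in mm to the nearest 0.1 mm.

PW ≈ 38.7 mm

PW = rainfall / ε = 21.3 / 0.55 = 38.7 mm.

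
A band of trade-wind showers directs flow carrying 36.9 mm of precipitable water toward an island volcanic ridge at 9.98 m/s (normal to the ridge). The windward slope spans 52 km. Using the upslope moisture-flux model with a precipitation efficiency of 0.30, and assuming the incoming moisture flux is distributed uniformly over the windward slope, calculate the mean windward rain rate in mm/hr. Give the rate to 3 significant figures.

Incoming column moisture flux per unit ridge length: F = V × PW = 9.98 × 36.9 = 368.262 mm·m/s.
Spread over the 52 km slope with efficiency ε = 0.30: R = ε·F/W = 0.30 × 368.262 / 52000 m = 2.125e-03 mm/s.
R = 2.125e-03 × 3600 = 7.65 mm/hr.

R ≈ 7.65 mm/hr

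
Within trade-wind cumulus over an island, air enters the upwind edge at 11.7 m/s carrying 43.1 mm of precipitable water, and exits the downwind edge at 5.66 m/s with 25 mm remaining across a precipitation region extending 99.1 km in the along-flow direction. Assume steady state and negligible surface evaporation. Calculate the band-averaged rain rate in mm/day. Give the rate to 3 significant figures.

R ≈ 316 mm/day

Column moisture flux per unit crosswind length is F = V × PW.
Inflow: F_in = 11.7 × 43.1 = 504.27 mm·m/s
Outflow: F_out = 5.66 × 25 = 141.5 mm·m/s
Steady-state rate R = (F_in − F_out)/L = (504.27 − 141.5) / 99100 m = 3.661e-03 mm/s.
R = 3.661e-03 × 3600 × 24 = 316 mm/day.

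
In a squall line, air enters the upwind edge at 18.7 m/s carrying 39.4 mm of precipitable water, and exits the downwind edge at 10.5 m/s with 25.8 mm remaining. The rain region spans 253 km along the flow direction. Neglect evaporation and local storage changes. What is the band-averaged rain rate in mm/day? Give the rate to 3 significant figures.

R ≈ 159 mm/day

Column moisture flux per unit crosswind length is F = V × PW.
Inflow: F_in = 18.7 × 39.4 = 736.78 mm·m/s
Outflow: F_out = 10.5 × 25.8 = 270.9 mm·m/s
Steady-state rate R = (F_in − F_out)/L = (736.78 − 270.9) / 253000 m = 1.841e-03 mm/s.
R = 1.841e-03 × 3600 × 24 = 159 mm/day.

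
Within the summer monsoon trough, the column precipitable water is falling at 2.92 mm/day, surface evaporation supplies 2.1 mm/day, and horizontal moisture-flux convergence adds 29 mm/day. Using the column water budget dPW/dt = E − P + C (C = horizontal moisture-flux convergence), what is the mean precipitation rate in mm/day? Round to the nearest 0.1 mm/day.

P ≈ 34.0 mm/day

dPW/dt = -2.92 mm/day.
P = E + C − dPW/dt = 2.1 + (29) − (-2.92) = 34.0 mm/day.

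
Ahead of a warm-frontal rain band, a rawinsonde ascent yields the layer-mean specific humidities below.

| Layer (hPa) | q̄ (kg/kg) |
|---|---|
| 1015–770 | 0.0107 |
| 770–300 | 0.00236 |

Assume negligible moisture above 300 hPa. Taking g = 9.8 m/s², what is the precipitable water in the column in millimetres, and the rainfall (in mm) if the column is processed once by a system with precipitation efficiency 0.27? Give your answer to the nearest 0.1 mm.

PW ≈ 38.1 mm; rainfall ≈ 10.3 mm

Precipitable water is the column-integrated vapour mass per unit area: PW = (1/g) Σ q̄ Δp, with q in kg/kg and Δp in Pa (1 kg/m² of water = 1 mm).
Layer 1015–770 hPa: Δp = 245 hPa = 24500 Pa, q̄ = 0.0107 kg/kg → 0.0107 × 24500 / 9.8 = 26.75 mm
Layer 770–300 hPa: Δp = 470 hPa = 47000 Pa, q̄ = 0.00236 kg/kg → 0.00236 × 47000 / 9.8 = 11.32 mm
PW = 26.75 + 11.32 = 38.07 ≈ 38.1 mm.
Rainfall = ε × PW = 0.27 × 38.1 = 10.3 mm.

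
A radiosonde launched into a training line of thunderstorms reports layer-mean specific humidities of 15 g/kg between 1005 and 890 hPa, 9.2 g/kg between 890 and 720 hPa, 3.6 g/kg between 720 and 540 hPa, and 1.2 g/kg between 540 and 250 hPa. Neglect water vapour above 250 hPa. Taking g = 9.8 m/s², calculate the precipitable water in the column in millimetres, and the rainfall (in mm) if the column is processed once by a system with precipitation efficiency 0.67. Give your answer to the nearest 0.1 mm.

Precipitable water is the column-integrated vapour mass per unit area: PW = (1/g) Σ q̄ Δp, with q in kg/kg and Δp in Pa (1 kg/m² of water = 1 mm).
Layer 1005–890 hPa: Δp = 115 hPa = 11500 Pa, q̄ = 0.015 kg/kg → 0.015 × 11500 / 9.8 = 17.60 mm
Layer 890–720 hPa: Δp = 170 hPa = 17000 Pa, q̄ = 0.0092 kg/kg → 0.0092 × 17000 / 9.8 = 15.96 mm
Layer 720–540 hPa: Δp = 180 hPa = 18000 Pa, q̄ = 0.0036 kg/kg → 0.0036 × 18000 / 9.8 = 6.61 mm
Layer 540–250 hPa: Δp = 290 hPa = 29000 Pa, q̄ = 0.0012 kg/kg → 0.0012 × 29000 / 9.8 = 3.55 mm
PW = 17.60 + 15.96 + 6.61 + 3.55 = 43.72 ≈ 43.7 mm.
Rainfall = ε × PW = 0.67 × 43.7 = 29.3 mm.

PW ≈ 43.7 mm; rainfall ≈ 29.3 mm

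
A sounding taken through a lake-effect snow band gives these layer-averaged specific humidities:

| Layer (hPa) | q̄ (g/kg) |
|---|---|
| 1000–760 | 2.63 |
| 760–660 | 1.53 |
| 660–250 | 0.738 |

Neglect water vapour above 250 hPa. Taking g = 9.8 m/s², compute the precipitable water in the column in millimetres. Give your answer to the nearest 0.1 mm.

Precipitable water is the column-integrated vapour mass per unit area: PW = (1/g) Σ q̄ Δp, with q in kg/kg and Δp in Pa (1 kg/m² of water = 1 mm).
Layer 1000–760 hPa: Δp = 240 hPa = 24000 Pa, q̄ = 0.00263 kg/kg → 0.00263 × 24000 / 9.8 = 6.44 mm
Layer 760–660 hPa: Δp = 100 hPa = 10000 Pa, q̄ = 0.00153 kg/kg → 0.00153 × 10000 / 9.8 = 1.56 mm
Layer 660–250 hPa: Δp = 410 hPa = 41000 Pa, q̄ = 0.000738 kg/kg → 0.000738 × 41000 / 9.8 = 3.09 mm
PW = 6.44 + 1.56 + 3.09 = 11.09 ≈ 11.1 mm.

PW ≈ 11.1 mm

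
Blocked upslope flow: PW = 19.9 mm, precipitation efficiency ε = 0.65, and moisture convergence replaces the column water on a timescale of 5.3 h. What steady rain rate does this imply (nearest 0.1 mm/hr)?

R ≈ 2.4 mm/hr

Each overturning extracts ε × PW = 0.65 × 19.9 = 12.935 mm.
Rate = ε·PW / τ = 12.935 / 5.3 h = 2.4 mm/hr.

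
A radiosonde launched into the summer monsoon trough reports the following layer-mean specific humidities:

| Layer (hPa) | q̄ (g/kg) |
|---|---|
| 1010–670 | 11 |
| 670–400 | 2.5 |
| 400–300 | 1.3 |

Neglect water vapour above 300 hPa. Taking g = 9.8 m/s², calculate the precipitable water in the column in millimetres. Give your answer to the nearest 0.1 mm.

Precipitable water is the column-integrated vapour mass per unit area: PW = (1/g) Σ q̄ Δp, with q in kg/kg and Δp in Pa (1 kg/m² of water = 1 mm).
Layer 1010–670 hPa: Δp = 340 hPa = 34000 Pa, q̄ = 0.011 kg/kg → 0.011 × 34000 / 9.8 = 38.16 mm
Layer 670–400 hPa: Δp = 270 hPa = 27000 Pa, q̄ = 0.0025 kg/kg → 0.0025 × 27000 / 9.8 = 6.89 mm
Layer 400–300 hPa: Δp = 100 hPa = 10000 Pa, q̄ = 0.0013 kg/kg → 0.0013 × 10000 / 9.8 = 1.33 mm
PW = 38.16 + 6.89 + 1.33 = 46.38 ≈ 46.4 mm.

PW ≈ 46.4 mm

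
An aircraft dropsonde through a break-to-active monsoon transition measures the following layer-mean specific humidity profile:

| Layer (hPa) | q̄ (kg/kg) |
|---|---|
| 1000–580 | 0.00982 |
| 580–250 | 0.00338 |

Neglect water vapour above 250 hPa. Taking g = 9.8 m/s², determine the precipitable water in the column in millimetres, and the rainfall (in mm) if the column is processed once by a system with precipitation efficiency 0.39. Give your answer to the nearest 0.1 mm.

Precipitable water is the column-integrated vapour mass per unit area: PW = (1/g) Σ q̄ Δp, with q in kg/kg and Δp in Pa (1 kg/m² of water = 1 mm).
Layer 1000–580 hPa: Δp = 420 hPa = 42000 Pa, q̄ = 0.00982 kg/kg → 0.00982 × 42000 / 9.8 = 42.09 mm
Layer 580–250 hPa: Δp = 330 hPa = 33000 Pa, q̄ = 0.00338 kg/kg → 0.00338 × 33000 / 9.8 = 11.38 mm
PW = 42.09 + 11.38 = 53.47 ≈ 53.5 mm.
Rainfall = ε × PW = 0.39 × 53.5 = 20.9 mm.

PW ≈ 53.5 mm; rainfall ≈ 20.9 mm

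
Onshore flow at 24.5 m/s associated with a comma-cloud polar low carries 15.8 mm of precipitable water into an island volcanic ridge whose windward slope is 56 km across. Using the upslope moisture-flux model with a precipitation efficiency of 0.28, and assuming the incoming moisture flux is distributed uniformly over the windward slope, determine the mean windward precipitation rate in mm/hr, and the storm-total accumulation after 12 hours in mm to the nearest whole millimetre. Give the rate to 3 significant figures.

R ≈ 6.97 mm/hr; total ≈ 84 mm

Incoming column moisture flux per unit ridge length: F = V × PW = 24.5 × 15.8 = 387.1 mm·m/s.
Spread over the 56 km slope with efficiency ε = 0.28: R = ε·F/W = 0.28 × 387.1 / 56000 m = 1.936e-03 mm/s.
R = 1.936e-03 × 3600 = 6.97 mm/hr.
Over 12 h: total = 6.97 × 12 = 83.64 ≈ 84 mm.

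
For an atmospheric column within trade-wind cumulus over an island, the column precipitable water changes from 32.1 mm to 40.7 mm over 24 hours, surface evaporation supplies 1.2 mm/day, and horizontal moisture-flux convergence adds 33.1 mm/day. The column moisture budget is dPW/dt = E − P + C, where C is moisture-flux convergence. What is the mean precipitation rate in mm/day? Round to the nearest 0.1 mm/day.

P ≈ 25.7 mm/day

dPW/dt = (40.7 − 32.1) mm / (24/24 day) = +8.600 mm/day.
P = E + C − dPW/dt = 1.2 + (33.1) − (+8.600) = 25.7 mm/day.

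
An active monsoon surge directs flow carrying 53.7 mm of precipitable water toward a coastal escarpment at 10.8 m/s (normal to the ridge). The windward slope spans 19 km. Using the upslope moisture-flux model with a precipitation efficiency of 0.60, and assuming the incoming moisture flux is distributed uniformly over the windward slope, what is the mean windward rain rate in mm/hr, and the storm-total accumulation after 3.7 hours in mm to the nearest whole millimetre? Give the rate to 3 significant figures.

Incoming column moisture flux per unit ridge length: F = V × PW = 10.8 × 53.7 = 579.96 mm·m/s.
Spread over the 19 km slope with efficiency ε = 0.60: R = ε·F/W = 0.60 × 579.96 / 19000 m = 1.831e-02 mm/s.
R = 1.831e-02 × 3600 = 65.9 mm/hr.
Over 3.7 h: total = 65.9 × 3.7 = 243.83 ≈ 244 mm.

R ≈ 65.9 mm/hr; total ≈ 244 mm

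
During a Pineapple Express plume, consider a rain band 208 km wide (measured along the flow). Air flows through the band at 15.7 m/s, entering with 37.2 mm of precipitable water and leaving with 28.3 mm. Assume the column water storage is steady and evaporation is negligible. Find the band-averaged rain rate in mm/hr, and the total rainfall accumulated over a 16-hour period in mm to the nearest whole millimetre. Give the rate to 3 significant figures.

Column moisture flux per unit crosswind length is F = V × PW.
Inflow: F_in = 15.7 × 37.2 = 584.04 mm·m/s
Outflow: F_out = 15.7 × 28.3 = 444.31 mm·m/s
Steady-state rate R = (F_in − F_out)/L = (584.04 − 444.31) / 208000 m = 6.718e-04 mm/s.
R = 6.718e-04 × 3600 = 2.42 mm/hr.
Over 16 h: total = 2.42 × 16 = 38.72 ≈ 39 mm.

R ≈ 2.42 mm/hr; total ≈ 39 mm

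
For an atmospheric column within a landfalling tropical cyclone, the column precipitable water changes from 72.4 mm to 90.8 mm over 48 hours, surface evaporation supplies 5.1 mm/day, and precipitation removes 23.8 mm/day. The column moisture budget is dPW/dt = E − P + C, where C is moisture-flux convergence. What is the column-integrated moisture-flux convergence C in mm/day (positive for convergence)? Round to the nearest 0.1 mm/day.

C ≈ 27.9 mm/day

dPW/dt = (90.8 − 72.4) mm / (48/24 day) = +9.200 mm/day.
C = dPW/dt − E + P = (+9.200) − 5.1 + 23.8 = 27.9 mm/day.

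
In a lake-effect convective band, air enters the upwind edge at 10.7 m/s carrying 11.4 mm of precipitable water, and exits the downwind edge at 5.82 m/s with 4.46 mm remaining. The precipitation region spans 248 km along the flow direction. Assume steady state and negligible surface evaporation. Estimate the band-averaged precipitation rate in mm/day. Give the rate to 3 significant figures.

R ≈ 33.5 mm/day

Column moisture flux per unit crosswind length is F = V × PW.
Inflow: F_in = 10.7 × 11.4 = 121.98 mm·m/s
Outflow: F_out = 5.82 × 4.46 = 25.9572 mm·m/s
Steady-state rate R = (F_in − F_out)/L = (121.98 − 25.9572) / 248000 m = 3.872e-04 mm/s.
R = 3.872e-04 × 3600 × 24 = 33.5 mm/day.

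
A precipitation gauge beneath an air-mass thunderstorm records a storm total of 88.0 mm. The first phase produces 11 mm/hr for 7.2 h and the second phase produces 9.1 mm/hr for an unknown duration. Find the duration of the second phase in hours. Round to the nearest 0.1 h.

duration ≈ 1.0 h

Known phases: 11 × 7.2 = 79.2 mm.
Remaining depth = 88.0 − 79.2 = 8.8 mm.
Duration = 8.8 / 9.1 = 1.0 h.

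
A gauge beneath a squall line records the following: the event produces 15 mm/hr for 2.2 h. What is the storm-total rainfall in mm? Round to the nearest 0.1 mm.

total ≈ 33.0 mm

Total = Σ Rᵢ Δtᵢ = 15 × 2.2
      = 33 = 33.0 mm.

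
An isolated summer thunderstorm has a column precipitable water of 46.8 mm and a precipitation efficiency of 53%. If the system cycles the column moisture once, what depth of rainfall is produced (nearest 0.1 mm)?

Rainfall = ε × PW = 0.53 × 46.8 = 24.8 mm.

rainfall ≈ 24.8 mm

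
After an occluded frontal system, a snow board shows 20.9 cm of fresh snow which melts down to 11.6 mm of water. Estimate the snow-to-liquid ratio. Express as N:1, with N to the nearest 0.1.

ratio ≈ 18.0

Ratio = snow depth / SWE = 209 mm / 11.6 mm = 18.0, i.e. 18.0:1.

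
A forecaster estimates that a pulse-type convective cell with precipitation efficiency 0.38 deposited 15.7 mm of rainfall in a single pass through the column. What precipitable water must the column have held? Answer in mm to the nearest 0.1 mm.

PW ≈ 41.3 mm

PW = rainfall / ε = 15.7 / 0.38 = 41.3 mm.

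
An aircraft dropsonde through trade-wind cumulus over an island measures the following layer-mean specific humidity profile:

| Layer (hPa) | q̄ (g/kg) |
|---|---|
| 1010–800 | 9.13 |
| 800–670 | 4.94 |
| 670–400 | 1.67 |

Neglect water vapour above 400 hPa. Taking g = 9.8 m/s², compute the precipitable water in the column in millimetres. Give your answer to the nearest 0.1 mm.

Precipitable water is the column-integrated vapour mass per unit area: PW = (1/g) Σ q̄ Δp, with q in kg/kg and Δp in Pa (1 kg/m² of water = 1 mm).
Layer 1010–800 hPa: Δp = 210 hPa = 21000 Pa, q̄ = 0.00913 kg/kg → 0.00913 × 21000 / 9.8 = 19.56 mm
Layer 800–670 hPa: Δp = 130 hPa = 13000 Pa, q̄ = 0.00494 kg/kg → 0.00494 × 13000 / 9.8 = 6.55 mm
Layer 670–400 hPa: Δp = 270 hPa = 27000 Pa, q̄ = 0.00167 kg/kg → 0.00167 × 27000 / 9.8 = 4.60 mm
PW = 19.56 + 6.55 + 4.60 = 30.71 ≈ 30.7 mm.

PW ≈ 30.7 mm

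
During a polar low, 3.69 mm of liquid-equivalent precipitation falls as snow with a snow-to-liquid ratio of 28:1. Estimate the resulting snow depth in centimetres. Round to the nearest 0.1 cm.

Snow depth = liquid × ratio = 3.69 mm × 28 = 103.32 mm = 10.3 cm.

snow depth ≈ 10.3 cm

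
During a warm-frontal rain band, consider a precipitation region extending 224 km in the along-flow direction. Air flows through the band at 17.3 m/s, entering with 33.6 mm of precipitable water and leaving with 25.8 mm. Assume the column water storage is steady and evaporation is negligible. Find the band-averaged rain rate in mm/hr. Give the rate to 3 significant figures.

R ≈ 2.17 mm/hr

Column moisture flux per unit crosswind length is F = V × PW.
Inflow: F_in = 17.3 × 33.6 = 581.28 mm·m/s
Outflow: F_out = 17.3 × 25.8 = 446.34 mm·m/s
Steady-state rate R = (F_in − F_out)/L = (581.28 − 446.34) / 224000 m = 6.024e-04 mm/s.
R = 6.024e-04 × 3600 = 2.17 mm/hr.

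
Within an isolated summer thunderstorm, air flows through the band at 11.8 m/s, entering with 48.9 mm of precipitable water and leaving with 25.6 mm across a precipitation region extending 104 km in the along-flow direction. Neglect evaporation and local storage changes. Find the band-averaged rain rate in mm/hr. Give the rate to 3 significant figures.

R ≈ 9.52 mm/hr

Column moisture flux per unit crosswind length is F = V × PW.
Inflow: F_in = 11.8 × 48.9 = 577.02 mm·m/s
Outflow: F_out = 11.8 × 25.6 = 302.08 mm·m/s
Steady-state rate R = (F_in − F_out)/L = (577.02 − 302.08) / 104000 m = 2.644e-03 mm/s.
R = 2.644e-03 × 3600 = 9.52 mm/hr.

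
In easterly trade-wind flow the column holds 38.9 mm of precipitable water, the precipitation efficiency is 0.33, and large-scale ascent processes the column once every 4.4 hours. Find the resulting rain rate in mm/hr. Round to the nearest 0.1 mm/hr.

R ≈ 2.9 mm/hr

Each overturning extracts ε × PW = 0.33 × 38.9 = 12.837 mm.
Rate = ε·PW / τ = 12.837 / 4.4 h = 2.9 mm/hr.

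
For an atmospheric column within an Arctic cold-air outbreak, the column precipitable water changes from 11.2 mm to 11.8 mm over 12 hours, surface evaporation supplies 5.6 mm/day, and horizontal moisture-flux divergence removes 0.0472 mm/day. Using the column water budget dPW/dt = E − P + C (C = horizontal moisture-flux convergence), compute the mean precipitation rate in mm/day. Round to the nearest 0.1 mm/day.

P ≈ 4.4 mm/day

dPW/dt = (11.8 − 11.2) mm / (12/24 day) = +1.200 mm/day.
P = E + C − dPW/dt = 5.6 + (-0.0472) − (+1.200) = 4.4 mm/day.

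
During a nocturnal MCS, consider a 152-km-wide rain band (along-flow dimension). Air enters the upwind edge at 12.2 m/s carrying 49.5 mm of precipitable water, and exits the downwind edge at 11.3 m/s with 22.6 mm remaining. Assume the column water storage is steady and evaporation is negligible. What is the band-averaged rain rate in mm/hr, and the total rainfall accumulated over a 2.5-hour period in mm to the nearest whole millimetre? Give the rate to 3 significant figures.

Column moisture flux per unit crosswind length is F = V × PW.
Inflow: F_in = 12.2 × 49.5 = 603.9 mm·m/s
Outflow: F_out = 11.3 × 22.6 = 255.38 mm·m/s
Steady-state rate R = (F_in − F_out)/L = (603.9 − 255.38) / 152000 m = 2.293e-03 mm/s.
R = 2.293e-03 × 3600 = 8.25 mm/hr.
Over 2.5 h: total = 8.25 × 2.5 = 20.625 ≈ 21 mm.

R ≈ 8.25 mm/hr; total ≈ 21 mm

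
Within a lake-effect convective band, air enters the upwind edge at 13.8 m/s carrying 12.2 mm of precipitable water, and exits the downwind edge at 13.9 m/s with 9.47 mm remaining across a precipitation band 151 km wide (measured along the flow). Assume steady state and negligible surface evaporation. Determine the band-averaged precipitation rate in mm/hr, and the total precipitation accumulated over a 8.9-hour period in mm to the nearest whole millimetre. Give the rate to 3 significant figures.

R ≈ 0.876 mm/hr; total ≈ 8 mm

Column moisture flux per unit crosswind length is F = V × PW.
Inflow: F_in = 13.8 × 12.2 = 168.36 mm·m/s
Outflow: F_out = 13.9 × 9.47 = 131.633 mm·m/s
Steady-state rate R = (F_in − F_out)/L = (168.36 − 131.633) / 151000 m = 2.432e-04 mm/s.
R = 2.432e-04 × 3600 = 0.876 mm/hr.
Over 8.9 h: total = 0.876 × 8.9 = 7.7964 ≈ 8 mm.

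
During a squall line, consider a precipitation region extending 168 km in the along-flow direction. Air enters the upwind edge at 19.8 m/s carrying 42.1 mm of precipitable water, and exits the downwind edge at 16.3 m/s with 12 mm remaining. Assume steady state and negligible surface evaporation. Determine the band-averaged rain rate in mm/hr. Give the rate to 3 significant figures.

Column moisture flux per unit crosswind length is F = V × PW.
Inflow: F_in = 19.8 × 42.1 = 833.58 mm·m/s
Outflow: F_out = 16.3 × 12 = 195.6 mm·m/s
Steady-state rate R = (F_in − F_out)/L = (833.58 − 195.6) / 168000 m = 3.798e-03 mm/s.
R = 3.798e-03 × 3600 = 13.7 mm/hr.

R ≈ 13.7 mm/hr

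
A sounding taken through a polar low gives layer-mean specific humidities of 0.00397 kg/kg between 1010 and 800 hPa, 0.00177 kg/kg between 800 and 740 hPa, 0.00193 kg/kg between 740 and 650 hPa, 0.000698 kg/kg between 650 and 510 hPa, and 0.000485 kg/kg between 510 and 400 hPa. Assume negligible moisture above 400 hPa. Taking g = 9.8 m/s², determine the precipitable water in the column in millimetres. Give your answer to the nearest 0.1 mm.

PW ≈ 12.9 mm

Precipitable water is the column-integrated vapour mass per unit area: PW = (1/g) Σ q̄ Δp, with q in kg/kg and Δp in Pa (1 kg/m² of water = 1 mm).
Layer 1010–800 hPa: Δp = 210 hPa = 21000 Pa, q̄ = 0.00397 kg/kg → 0.00397 × 21000 / 9.8 = 8.51 mm
Layer 800–740 hPa: Δp = 60 hPa = 6000 Pa, q̄ = 0.00177 kg/kg → 0.00177 × 6000 / 9.8 = 1.08 mm
Layer 740–650 hPa: Δp = 90 hPa = 9000 Pa, q̄ = 0.00193 kg/kg → 0.00193 × 9000 / 9.8 = 1.77 mm
Layer 650–510 hPa: Δp = 140 hPa = 14000 Pa, q̄ = 0.000698 kg/kg → 0.000698 × 14000 / 9.8 = 1.00 mm
Layer 510–400 hPa: Δp = 110 hPa = 11000 Pa, q̄ = 0.000485 kg/kg → 0.000485 × 11000 / 9.8 = 0.54 mm
PW = 8.51 + 1.08 + 1.77 + 1.00 + 0.54 = 12.90 ≈ 12.9 mm.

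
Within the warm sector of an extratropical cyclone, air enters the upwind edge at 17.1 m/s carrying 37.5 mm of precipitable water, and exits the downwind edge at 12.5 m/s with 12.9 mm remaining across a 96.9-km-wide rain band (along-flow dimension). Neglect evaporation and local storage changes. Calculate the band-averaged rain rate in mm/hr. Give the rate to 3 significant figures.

Column moisture flux per unit crosswind length is F = V × PW.
Inflow: F_in = 17.1 × 37.5 = 641.25 mm·m/s
Outflow: F_out = 12.5 × 12.9 = 161.25 mm·m/s
Steady-state rate R = (F_in − F_out)/L = (641.25 − 161.25) / 96900 m = 4.954e-03 mm/s.
R = 4.954e-03 × 3600 = 17.8 mm/hr.

R ≈ 17.8 mm/hr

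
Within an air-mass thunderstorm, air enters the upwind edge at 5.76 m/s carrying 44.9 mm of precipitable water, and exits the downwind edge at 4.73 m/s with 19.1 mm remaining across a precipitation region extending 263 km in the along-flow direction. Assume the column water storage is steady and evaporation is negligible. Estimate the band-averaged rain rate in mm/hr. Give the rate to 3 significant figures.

R ≈ 2.30 mm/hr

Column moisture flux per unit crosswind length is F = V × PW.
Inflow: F_in = 5.76 × 44.9 = 258.624 mm·m/s
Outflow: F_out = 4.73 × 19.1 = 90.343 mm·m/s
Steady-state rate R = (F_in − F_out)/L = (258.624 − 90.343) / 263000 m = 6.399e-04 mm/s.
R = 6.399e-04 × 3600 = 2.30 mm/hr.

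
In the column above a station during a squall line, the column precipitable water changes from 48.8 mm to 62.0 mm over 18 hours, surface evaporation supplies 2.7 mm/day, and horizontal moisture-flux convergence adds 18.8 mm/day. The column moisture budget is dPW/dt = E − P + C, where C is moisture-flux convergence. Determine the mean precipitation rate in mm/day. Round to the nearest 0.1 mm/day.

P ≈ 3.9 mm/day

dPW/dt = (62.0 − 48.8) mm / (18/24 day) = +17.600 mm/day.
P = E + C − dPW/dt = 2.7 + (18.8) − (+17.600) = 3.9 mm/day.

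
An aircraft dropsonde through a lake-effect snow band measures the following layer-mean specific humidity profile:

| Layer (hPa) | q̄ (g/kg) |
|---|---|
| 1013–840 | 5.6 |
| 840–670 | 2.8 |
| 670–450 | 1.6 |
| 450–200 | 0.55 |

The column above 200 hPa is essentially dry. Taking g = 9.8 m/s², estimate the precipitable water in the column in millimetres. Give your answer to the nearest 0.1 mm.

PW ≈ 19.7 mm

Precipitable water is the column-integrated vapour mass per unit area: PW = (1/g) Σ q̄ Δp, with q in kg/kg and Δp in Pa (1 kg/m² of water = 1 mm).
Layer 1013–840 hPa: Δp = 173 hPa = 17300 Pa, q̄ = 0.0056 kg/kg → 0.0056 × 17300 / 9.8 = 9.89 mm
Layer 840–670 hPa: Δp = 170 hPa = 17000 Pa, q̄ = 0.0028 kg/kg → 0.0028 × 17000 / 9.8 = 4.86 mm
Layer 670–450 hPa: Δp = 220 hPa = 22000 Pa, q̄ = 0.0016 kg/kg → 0.0016 × 22000 / 9.8 = 3.59 mm
Layer 450–200 hPa: Δp = 250 hPa = 25000 Pa, q̄ = 0.00055 kg/kg → 0.00055 × 25000 / 9.8 = 1.40 mm
PW = 9.89 + 4.86 + 3.59 + 1.40 = 19.74 ≈ 19.7 mm.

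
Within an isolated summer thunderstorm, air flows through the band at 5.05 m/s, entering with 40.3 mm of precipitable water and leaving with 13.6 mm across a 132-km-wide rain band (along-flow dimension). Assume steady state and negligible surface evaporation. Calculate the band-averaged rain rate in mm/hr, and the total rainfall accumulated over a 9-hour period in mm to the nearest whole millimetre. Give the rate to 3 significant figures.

R ≈ 3.68 mm/hr; total ≈ 33 mm

Column moisture flux per unit crosswind length is F = V × PW.
Inflow: F_in = 5.05 × 40.3 = 203.515 mm·m/s
Outflow: F_out = 5.05 × 13.6 = 68.68 mm·m/s
Steady-state rate R = (F_in − F_out)/L = (203.515 − 68.68) / 132000 m = 1.021e-03 mm/s.
R = 1.021e-03 × 3600 = 3.68 mm/hr.
Over 9 h: total = 3.68 × 9 = 33.12 ≈ 33 mm.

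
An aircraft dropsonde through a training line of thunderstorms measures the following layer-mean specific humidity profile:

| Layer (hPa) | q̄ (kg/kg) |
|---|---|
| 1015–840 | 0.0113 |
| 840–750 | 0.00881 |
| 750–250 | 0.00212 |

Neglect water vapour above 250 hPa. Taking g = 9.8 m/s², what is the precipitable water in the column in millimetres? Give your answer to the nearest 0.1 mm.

PW ≈ 39.1 mm

Precipitable water is the column-integrated vapour mass per unit area: PW = (1/g) Σ q̄ Δp, with q in kg/kg and Δp in Pa (1 kg/m² of water = 1 mm).
Layer 1015–840 hPa: Δp = 175 hPa = 17500 Pa, q̄ = 0.0113 kg/kg → 0.0113 × 17500 / 9.8 = 20.18 mm
Layer 840–750 hPa: Δp = 90 hPa = 9000 Pa, q̄ = 0.00881 kg/kg → 0.00881 × 9000 / 9.8 = 8.09 mm
Layer 750–250 hPa: Δp = 500 hPa = 50000 Pa, q̄ = 0.00212 kg/kg → 0.00212 × 50000 / 9.8 = 10.82 mm
PW = 20.18 + 8.09 + 10.82 = 39.09 ≈ 39.1 mm.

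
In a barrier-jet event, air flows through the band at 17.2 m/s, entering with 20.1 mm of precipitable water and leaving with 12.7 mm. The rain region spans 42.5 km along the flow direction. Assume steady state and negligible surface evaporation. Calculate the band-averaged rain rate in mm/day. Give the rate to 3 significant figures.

R ≈ 259 mm/day

Column moisture flux per unit crosswind length is F = V × PW.
Inflow: F_in = 17.2 × 20.1 = 345.72 mm·m/s
Outflow: F_out = 17.2 × 12.7 = 218.44 mm·m/s
Steady-state rate R = (F_in − F_out)/L = (345.72 − 218.44) / 42500 m = 2.995e-03 mm/s.
R = 2.995e-03 × 3600 × 24 = 259 mm/day.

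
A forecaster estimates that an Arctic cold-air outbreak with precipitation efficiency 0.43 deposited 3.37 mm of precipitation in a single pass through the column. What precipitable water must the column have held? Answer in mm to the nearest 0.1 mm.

PW ≈ 7.8 mm

PW = precipitation / ε = 3.37 / 0.43 = 7.8 mm.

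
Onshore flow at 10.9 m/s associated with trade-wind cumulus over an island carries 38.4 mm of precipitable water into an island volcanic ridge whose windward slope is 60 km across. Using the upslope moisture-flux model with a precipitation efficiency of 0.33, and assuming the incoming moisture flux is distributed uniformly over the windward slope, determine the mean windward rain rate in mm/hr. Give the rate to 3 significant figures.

R ≈ 8.29 mm/hr

Incoming column moisture flux per unit ridge length: F = V × PW = 10.9 × 38.4 = 418.56 mm·m/s.
Spread over the 60 km slope with efficiency ε = 0.33: R = ε·F/W = 0.33 × 418.56 / 60000 m = 2.302e-03 mm/s.
R = 2.302e-03 × 3600 = 8.29 mm/hr.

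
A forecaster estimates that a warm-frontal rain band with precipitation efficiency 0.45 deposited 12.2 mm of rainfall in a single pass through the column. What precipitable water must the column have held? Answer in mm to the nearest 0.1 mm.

PW ≈ 27.1 mm

PW = rainfall / ε = 12.2 / 0.45 = 27.1 mm.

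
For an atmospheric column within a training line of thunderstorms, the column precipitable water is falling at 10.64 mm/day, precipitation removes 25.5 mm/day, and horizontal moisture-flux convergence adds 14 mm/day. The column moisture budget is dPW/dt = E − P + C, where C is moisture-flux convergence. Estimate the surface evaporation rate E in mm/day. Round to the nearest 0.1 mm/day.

E ≈ 0.9 mm/day

dPW/dt = -10.64 mm/day.
E = dPW/dt + P − C = (-10.64) + 25.5 − (14) = 0.9 mm/day.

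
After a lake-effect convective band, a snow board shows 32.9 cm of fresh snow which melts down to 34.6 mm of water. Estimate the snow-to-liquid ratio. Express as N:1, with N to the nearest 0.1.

Ratio = snow depth / SWE = 329 mm / 34.6 mm = 9.5, i.e. 9.5:1.

ratio ≈ 9.5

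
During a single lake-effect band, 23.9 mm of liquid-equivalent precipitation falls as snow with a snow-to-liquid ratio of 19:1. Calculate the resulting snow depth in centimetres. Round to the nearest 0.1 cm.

Snow depth = liquid × ratio = 23.9 mm × 19 = 454.1 mm = 45.4 cm.

snow depth ≈ 45.4 cm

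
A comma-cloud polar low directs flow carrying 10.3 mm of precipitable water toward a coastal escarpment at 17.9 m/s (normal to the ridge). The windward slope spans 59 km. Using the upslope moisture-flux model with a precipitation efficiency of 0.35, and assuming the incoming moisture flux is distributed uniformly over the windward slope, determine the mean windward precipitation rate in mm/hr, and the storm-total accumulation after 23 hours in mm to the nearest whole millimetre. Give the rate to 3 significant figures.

R ≈ 3.94 mm/hr; total ≈ 91 mm

Incoming column moisture flux per unit ridge length: F = V × PW = 17.9 × 10.3 = 184.37 mm·m/s.
Spread over the 59 km slope with efficiency ε = 0.35: R = ε·F/W = 0.35 × 184.37 / 59000 m = 1.094e-03 mm/s.
R = 1.094e-03 × 3600 = 3.94 mm/hr.
Over 23 h: total = 3.94 × 23 = 90.62 ≈ 91 mm.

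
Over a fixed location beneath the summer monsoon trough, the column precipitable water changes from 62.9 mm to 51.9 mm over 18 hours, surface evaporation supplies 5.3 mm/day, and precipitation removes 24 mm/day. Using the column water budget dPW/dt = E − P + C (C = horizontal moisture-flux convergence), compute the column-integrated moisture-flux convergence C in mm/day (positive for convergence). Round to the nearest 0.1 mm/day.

C ≈ 4.0 mm/day

dPW/dt = (51.9 − 62.9) mm / (18/24 day) = -14.667 mm/day.
C = dPW/dt − E + P = (-14.667) − 5.3 + 24 = 4.0 mm/day.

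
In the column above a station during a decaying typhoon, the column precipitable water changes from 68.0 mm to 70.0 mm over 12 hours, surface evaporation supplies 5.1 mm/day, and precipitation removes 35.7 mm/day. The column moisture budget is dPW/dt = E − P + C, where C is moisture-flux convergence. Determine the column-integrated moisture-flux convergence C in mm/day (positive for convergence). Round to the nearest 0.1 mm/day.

C ≈ 34.6 mm/day

dPW/dt = (70.0 − 68.0) mm / (12/24 day) = +4.000 mm/day.
C = dPW/dt − E + P = (+4.000) − 5.1 + 35.7 = 34.6 mm/day.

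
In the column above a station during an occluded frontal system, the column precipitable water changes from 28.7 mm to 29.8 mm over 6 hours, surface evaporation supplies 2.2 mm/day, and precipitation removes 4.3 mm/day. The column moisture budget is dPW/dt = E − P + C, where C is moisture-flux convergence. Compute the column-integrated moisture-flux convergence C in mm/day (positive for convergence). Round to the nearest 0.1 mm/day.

dPW/dt = (29.8 − 28.7) mm / (6/24 day) = +4.400 mm/day.
C = dPW/dt − E + P = (+4.400) − 2.2 + 4.3 = 6.5 mm/day.

C ≈ 6.5 mm/day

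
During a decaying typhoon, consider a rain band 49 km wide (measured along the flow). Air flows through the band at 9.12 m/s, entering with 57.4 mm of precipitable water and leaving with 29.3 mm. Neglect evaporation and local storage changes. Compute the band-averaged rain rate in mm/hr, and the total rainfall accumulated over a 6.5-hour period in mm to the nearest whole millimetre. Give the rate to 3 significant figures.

R ≈ 18.8 mm/hr; total ≈ 122 mm

Column moisture flux per unit crosswind length is F = V × PW.
Inflow: F_in = 9.12 × 57.4 = 523.488 mm·m/s
Outflow: F_out = 9.12 × 29.3 = 267.216 mm·m/s
Steady-state rate R = (F_in − F_out)/L = (523.488 − 267.216) / 49000 m = 5.230e-03 mm/s.
R = 5.230e-03 × 3600 = 18.8 mm/hr.
Over 6.5 h: total = 18.8 × 6.5 = 122.2 ≈ 122 mm.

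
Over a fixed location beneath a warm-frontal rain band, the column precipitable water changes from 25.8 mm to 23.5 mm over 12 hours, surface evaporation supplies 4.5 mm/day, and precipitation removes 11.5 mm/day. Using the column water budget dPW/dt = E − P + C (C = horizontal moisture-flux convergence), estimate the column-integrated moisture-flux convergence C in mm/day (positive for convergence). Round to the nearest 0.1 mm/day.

dPW/dt = (23.5 − 25.8) mm / (12/24 day) = -4.600 mm/day.
C = dPW/dt − E + P = (-4.600) − 4.5 + 11.5 = 2.4 mm/day.

C ≈ 2.4 mm/day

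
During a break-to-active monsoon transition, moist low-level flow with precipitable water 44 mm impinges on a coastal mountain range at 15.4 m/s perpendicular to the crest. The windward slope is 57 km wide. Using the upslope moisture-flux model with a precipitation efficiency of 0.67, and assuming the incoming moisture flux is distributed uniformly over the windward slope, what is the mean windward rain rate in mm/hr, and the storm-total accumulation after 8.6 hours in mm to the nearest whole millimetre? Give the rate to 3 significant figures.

R ≈ 28.7 mm/hr; total ≈ 247 mm

Incoming column moisture flux per unit ridge length: F = V × PW = 15.4 × 44 = 677.6 mm·m/s.
Spread over the 57 km slope with efficiency ε = 0.67: R = ε·F/W = 0.67 × 677.6 / 57000 m = 7.965e-03 mm/s.
R = 7.965e-03 × 3600 = 28.7 mm/hr.
Over 8.6 h: total = 28.7 × 8.6 = 246.82 ≈ 247 mm.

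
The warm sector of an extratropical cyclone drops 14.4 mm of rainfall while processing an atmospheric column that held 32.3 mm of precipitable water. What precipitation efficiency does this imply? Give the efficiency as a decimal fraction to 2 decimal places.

ε = rainfall / PW = 14.4 / 32.3 = 0.45.

ε ≈ 0.45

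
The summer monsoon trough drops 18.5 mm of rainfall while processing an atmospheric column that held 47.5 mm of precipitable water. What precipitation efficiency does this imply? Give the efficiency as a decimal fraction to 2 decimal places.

ε = rainfall / PW = 18.5 / 47.5 = 0.39.

ε ≈ 0.39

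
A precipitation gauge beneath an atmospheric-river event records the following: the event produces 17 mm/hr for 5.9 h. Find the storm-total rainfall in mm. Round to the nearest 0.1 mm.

Total = Σ Rᵢ Δtᵢ = 17 × 5.9
      = 100.3 = 100.3 mm.

total ≈ 100.3 mm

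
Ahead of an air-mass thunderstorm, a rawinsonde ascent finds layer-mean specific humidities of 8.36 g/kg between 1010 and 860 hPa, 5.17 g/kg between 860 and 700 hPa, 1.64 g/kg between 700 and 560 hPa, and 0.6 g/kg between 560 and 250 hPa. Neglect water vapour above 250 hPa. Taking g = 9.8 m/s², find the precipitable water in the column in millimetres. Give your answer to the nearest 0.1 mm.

Precipitable water is the column-integrated vapour mass per unit area: PW = (1/g) Σ q̄ Δp, with q in kg/kg and Δp in Pa (1 kg/m² of water = 1 mm).
Layer 1010–860 hPa: Δp = 150 hPa = 15000 Pa, q̄ = 0.00836 kg/kg → 0.00836 × 15000 / 9.8 = 12.80 mm
Layer 860–700 hPa: Δp = 160 hPa = 16000 Pa, q̄ = 0.00517 kg/kg → 0.00517 × 16000 / 9.8 = 8.44 mm
Layer 700–560 hPa: Δp = 140 hPa = 14000 Pa, q̄ = 0.00164 kg/kg → 0.00164 × 14000 / 9.8 = 2.34 mm
Layer 560–250 hPa: Δp = 310 hPa = 31000 Pa, q̄ = 0.0006 kg/kg → 0.0006 × 31000 / 9.8 = 1.90 mm
PW = 12.80 + 8.44 + 2.34 + 1.90 = 25.48 ≈ 25.5 mm.

PW ≈ 25.5 mm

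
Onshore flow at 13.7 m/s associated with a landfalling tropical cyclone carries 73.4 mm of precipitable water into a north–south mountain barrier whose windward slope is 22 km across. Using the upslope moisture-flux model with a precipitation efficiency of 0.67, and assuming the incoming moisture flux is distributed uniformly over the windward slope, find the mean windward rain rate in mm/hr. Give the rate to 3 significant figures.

R ≈ 110 mm/hr

Incoming column moisture flux per unit ridge length: F = V × PW = 13.7 × 73.4 = 1005.58 mm·m/s.
Spread over the 22 km slope with efficiency ε = 0.67: R = ε·F/W = 0.67 × 1005.58 / 22000 m = 3.062e-02 mm/s.
R = 3.062e-02 × 3600 = 110 mm/hr.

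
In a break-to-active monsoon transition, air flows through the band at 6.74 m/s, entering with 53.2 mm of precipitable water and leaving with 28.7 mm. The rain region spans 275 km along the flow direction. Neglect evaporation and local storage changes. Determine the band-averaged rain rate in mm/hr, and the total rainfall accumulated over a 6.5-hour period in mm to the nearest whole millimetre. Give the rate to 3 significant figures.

Column moisture flux per unit crosswind length is F = V × PW.
Inflow: F_in = 6.74 × 53.2 = 358.568 mm·m/s
Outflow: F_out = 6.74 × 28.7 = 193.438 mm·m/s
Steady-state rate R = (F_in − F_out)/L = (358.568 − 193.438) / 275000 m = 6.005e-04 mm/s.
R = 6.005e-04 × 3600 = 2.16 mm/hr.
Over 6.5 h: total = 2.16 × 6.5 = 14.04 ≈ 14 mm.

R ≈ 2.16 mm/hr; total ≈ 14 mm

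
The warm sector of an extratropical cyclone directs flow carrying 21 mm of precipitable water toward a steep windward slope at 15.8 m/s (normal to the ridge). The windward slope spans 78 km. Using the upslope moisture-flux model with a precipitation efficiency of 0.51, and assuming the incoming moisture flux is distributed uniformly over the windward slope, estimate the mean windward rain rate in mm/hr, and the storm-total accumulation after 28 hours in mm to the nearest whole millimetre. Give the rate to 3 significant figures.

R ≈ 7.81 mm/hr; total ≈ 219 mm

Incoming column moisture flux per unit ridge length: F = V × PW = 15.8 × 21 = 331.8 mm·m/s.
Spread over the 78 km slope with efficiency ε = 0.51: R = ε·F/W = 0.51 × 331.8 / 78000 m = 2.169e-03 mm/s.
R = 2.169e-03 × 3600 = 7.81 mm/hr.
Over 28 h: total = 7.81 × 28 = 218.68 ≈ 219 mm.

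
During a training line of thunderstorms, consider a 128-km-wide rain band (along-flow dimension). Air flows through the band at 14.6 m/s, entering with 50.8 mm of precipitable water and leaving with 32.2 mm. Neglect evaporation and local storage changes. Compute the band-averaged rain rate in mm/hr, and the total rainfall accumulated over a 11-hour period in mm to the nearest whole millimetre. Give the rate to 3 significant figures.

R ≈ 7.64 mm/hr; total ≈ 84 mm

Column moisture flux per unit crosswind length is F = V × PW.
Inflow: F_in = 14.6 × 50.8 = 741.68 mm·m/s
Outflow: F_out = 14.6 × 32.2 = 470.12 mm·m/s
Steady-state rate R = (F_in − F_out)/L = (741.68 − 470.12) / 128000 m = 2.122e-03 mm/s.
R = 2.122e-03 × 3600 = 7.64 mm/hr.
Over 11 h: total = 7.64 × 11 = 84.04 ≈ 84 mm.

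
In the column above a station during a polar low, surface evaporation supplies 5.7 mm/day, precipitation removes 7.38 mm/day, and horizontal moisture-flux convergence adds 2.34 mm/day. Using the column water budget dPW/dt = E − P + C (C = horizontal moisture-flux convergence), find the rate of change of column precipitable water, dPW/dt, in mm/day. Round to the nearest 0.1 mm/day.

dPW/dt ≈ 0.7 mm/day

dPW/dt = E − P + C = 5.7 − 7.38 + (2.34) = 0.7 mm/day.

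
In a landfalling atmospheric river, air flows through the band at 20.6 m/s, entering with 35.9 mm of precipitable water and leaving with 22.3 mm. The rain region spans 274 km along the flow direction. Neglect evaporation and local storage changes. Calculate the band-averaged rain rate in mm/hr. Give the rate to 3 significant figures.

Column moisture flux per unit crosswind length is F = V × PW.
Inflow: F_in = 20.6 × 35.9 = 739.54 mm·m/s
Outflow: F_out = 20.6 × 22.3 = 459.38 mm·m/s
Steady-state rate R = (F_in − F_out)/L = (739.54 − 459.38) / 274000 m = 1.022e-03 mm/s.
R = 1.022e-03 × 3600 = 3.68 mm/hr.

R ≈ 3.68 mm/hr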